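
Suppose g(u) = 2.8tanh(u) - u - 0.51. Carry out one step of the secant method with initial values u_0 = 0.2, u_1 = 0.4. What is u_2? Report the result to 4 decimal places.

0.3011

g(0.2) = -0.157349, g(0.4) = 0.153857
u_2 = 0.400000 − 0.153857·(0.400000 − 0.200000) / (0.153857 − (-0.157349)) = 0.400000 − (0.030771)/(0.311206) = 0.301122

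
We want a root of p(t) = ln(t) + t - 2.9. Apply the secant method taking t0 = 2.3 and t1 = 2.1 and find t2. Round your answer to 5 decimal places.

p(2.3) = 0.2329091, p(2.1) = -0.0580627
t2 = 2.1000000 − (-0.0580627)·(2.1000000 − 2.3000000) / (-0.0580627 − 0.2329091) = 2.1000000 − (0.0116125)/(-0.2909718) = 2.1399095

2.13991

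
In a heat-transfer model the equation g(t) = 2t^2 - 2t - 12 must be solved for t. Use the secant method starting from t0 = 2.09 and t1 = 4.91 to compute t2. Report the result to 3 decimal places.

g(2.09) = -7.44380, g(4.91) = 26.39620
t2 = 4.91000 − 26.39620·(4.91000 − 2.09000) / (26.39620 − (-7.44380)) = 4.91000 − (74.43728)/(33.84000) = 2.71032

2.710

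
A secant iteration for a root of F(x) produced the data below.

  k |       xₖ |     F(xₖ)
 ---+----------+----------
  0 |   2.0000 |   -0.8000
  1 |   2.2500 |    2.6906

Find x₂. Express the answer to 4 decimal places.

x₂ = 2.2500 − 2.6906·(2.2500 − 2.0000) / (2.6906 − (-0.8000))
   = 2.2500 − (0.672650)/(3.490600) = 2.057297

2.0573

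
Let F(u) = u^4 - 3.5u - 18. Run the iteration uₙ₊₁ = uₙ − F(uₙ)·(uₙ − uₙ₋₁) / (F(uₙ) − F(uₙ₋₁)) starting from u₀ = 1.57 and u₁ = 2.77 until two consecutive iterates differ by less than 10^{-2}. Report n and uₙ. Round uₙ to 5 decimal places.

F(1.57) = -17.4192680, F(2.77) = 31.1783944
u₂ = 2.7700000 − 31.1783944·(1.2000000)/(48.5976624) = 2.0001261;  |Δ| = 0.7698739
F(2.0001261) = -8.9964066
u₃ = 2.0001261 − (-8.9964066)·(-0.7698739)/(-40.1748010) = 2.1725252;  |Δ| = 0.1723991
F(2.1725252) = -3.3267072
u₄ = 2.1725252 − (-3.3267072)·(0.1723991)/(5.6696994) = 2.2736807;  |Δ| = 0.1011555
F(2.2736807) = 0.7671272
u₅ = 2.2736807 − 0.7671272·(0.1011555)/(4.0938344) = 2.2547255;  |Δ| = 0.0189551
F(2.2547255) = -0.0466468
u₆ = 2.2547255 − (-0.0466468)·(-0.0189551)/(-0.8137739) = 2.2558121;  |Δ| = 0.0010865
|u₆ − u₅| = 0.0010865 < 10^{-2}

n = 6, uₙ = 2.25581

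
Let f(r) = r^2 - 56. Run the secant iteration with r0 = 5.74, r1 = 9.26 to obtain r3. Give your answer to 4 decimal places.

f(5.74) = -23.052400, f(9.26) = 29.747600
r2 = 9.260000 − 29.747600·(9.260000 − 5.740000) / (29.747600 − (-23.052400)) = 9.260000 − (104.711552)/(52.800000) = 7.276827
f(7.276827) = -3.047794
r3 = 7.276827 − (-3.047794)·(7.276827 − 9.260000) / (-3.047794 − 29.747600) = 7.276827 − (6.044303)/(-32.795394) = 7.461130

7.4611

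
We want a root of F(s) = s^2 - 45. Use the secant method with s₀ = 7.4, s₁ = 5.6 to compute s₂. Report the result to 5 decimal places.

6.64923

F(7.4) = 9.7600000, F(5.6) = -13.6400000
s₂ = 5.6000000 − (-13.6400000)·(5.6000000 − 7.4000000) / (-13.6400000 − 9.7600000) = 5.6000000 − (24.5520000)/(-23.4000000) = 6.6492308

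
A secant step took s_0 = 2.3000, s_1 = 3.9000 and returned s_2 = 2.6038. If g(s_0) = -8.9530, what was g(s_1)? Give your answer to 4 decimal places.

The secant line through (2.3000, -8.9530) and (3.9000, g(s_1)) crosses zero at s_2 = 2.6038.
So (2.3000, -8.9530), (3.9000, g(s_1)), (2.6038, 0) are collinear:
g(s_1) = -8.9530 · (3.9000 − 2.6038) / (2.3000 − 2.6038) = -8.9530 · (1.296200)/(-0.303800) = 38.199074

38.1991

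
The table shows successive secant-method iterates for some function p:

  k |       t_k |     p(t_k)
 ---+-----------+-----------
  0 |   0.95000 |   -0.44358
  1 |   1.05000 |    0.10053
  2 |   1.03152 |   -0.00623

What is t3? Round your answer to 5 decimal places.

1.03260

t3 = 1.03152 − (-0.00623)·(1.03152 − 1.05000) / (-0.00623 − 0.10053)
   = 1.03152 − (0.0001151)/(-0.1067600) = 1.0325984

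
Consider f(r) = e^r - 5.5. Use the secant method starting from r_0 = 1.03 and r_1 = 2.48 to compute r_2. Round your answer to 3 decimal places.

f(1.03) = -2.69893, f(2.48) = 6.44126
r_2 = 2.48000 − 6.44126·(2.48000 − 1.03000) / (6.44126 − (-2.69893)) = 2.48000 − (9.33983)/(9.14020) = 1.45816

1.458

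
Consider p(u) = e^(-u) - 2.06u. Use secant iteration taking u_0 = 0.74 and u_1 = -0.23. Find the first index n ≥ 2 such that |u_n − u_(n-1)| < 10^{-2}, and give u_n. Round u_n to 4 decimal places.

n = 4, u_n = 0.3441

p(0.74) = -1.047286, p(-0.23) = 1.732400
u_2 = -0.230000 − 1.732400·(-0.970000)/(2.779686) = 0.374539;  |Δ| = 0.604539
p(0.374539) = -0.083944
u_3 = 0.374539 − (-0.083944)·(0.604539)/(-1.816344) = 0.346600;  |Δ| = 0.027939
p(0.346600) = -0.006907
u_4 = 0.346600 − (-0.006907)·(-0.027939)/(0.077037) = 0.344095;  |Δ| = 0.002505
|u_4 − u_3| = 0.002505 < 10^{-2}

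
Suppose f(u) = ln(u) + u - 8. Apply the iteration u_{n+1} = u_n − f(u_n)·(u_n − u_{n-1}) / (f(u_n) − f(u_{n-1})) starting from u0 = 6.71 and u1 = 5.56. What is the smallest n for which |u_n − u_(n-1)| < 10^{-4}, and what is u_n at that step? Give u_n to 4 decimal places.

n = 4, u_n = 6.1789

f(6.71) = 0.613599, f(5.56) = -0.724402
u2 = 5.560000 − (-0.724402)·(-1.150000)/(-1.338001) = 6.182617;  |Δ| = 0.622617
f(6.182617) = 0.004359
u3 = 6.182617 − 0.004359·(0.622617)/(0.728761) = 6.178893;  |Δ| = 0.003724
f(6.178893) = 0.000032
u4 = 6.178893 − 0.000032·(-0.003724)/(-0.004326) = 6.178865;  |Δ| = 0.000028
|u4 − u3| = 0.000028 < 10^{-4}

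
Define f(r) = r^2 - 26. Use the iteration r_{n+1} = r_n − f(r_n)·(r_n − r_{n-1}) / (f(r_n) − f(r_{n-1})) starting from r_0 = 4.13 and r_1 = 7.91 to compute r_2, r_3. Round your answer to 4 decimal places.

4.8728, 5.0493

f(4.13) = -8.943100, f(7.91) = 36.568100
r_2 = 7.910000 − 36.568100·(7.910000 − 4.130000) / (36.568100 − (-8.943100)) = 7.910000 − (138.227418)/(45.511200) = 4.872782
f(4.872782) = -2.255992
r_3 = 4.872782 − (-2.255992)·(4.872782 − 7.910000) / (-2.255992 − 36.568100) = 4.872782 − (6.851938)/(-38.824092) = 5.049269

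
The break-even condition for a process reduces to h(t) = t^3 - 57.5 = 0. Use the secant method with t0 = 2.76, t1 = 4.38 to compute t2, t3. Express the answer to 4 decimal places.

3.6979, 3.8392

h(2.76) = -36.475424, h(4.38) = 26.527672
t2 = 4.380000 − 26.527672·(4.380000 − 2.760000) / (26.527672 − (-36.475424)) = 4.380000 − (42.974829)/(63.003096) = 3.697893
h(3.697893) = -6.933469
t3 = 3.697893 − (-6.933469)·(3.697893 − 4.380000) / (-6.933469 − 26.527672) = 3.697893 − (4.729365)/(-33.461141) = 3.839232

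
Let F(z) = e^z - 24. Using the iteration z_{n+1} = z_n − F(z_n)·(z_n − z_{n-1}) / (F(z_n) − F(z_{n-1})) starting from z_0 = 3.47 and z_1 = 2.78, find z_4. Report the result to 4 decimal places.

F(3.47) = 8.136742, F(2.78) = -7.880979
z_2 = 2.780000 − (-7.880979)·(2.780000 − 3.470000) / (-7.880979 − 8.136742) = 2.780000 − (5.437876)/(-16.017721) = 3.119491
F(3.119491) = -1.365140
z_3 = 3.119491 − (-1.365140)·(3.119491 − 2.780000) / (-1.365140 − (-7.880979)) = 3.119491 − (-0.463453)/(6.515839) = 3.190618
F(3.190618) = 0.303451
z_4 = 3.190618 − 0.303451·(3.190618 − 3.119491) / (0.303451 − (-1.365140)) = 3.190618 − (0.021584)/(1.668590) = 3.177683

3.1777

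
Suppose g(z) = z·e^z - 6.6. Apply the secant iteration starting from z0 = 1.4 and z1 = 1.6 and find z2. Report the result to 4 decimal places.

1.4821

g(1.4) = -0.922720, g(1.6) = 1.324852
z2 = 1.600000 − 1.324852·(1.600000 − 1.400000) / (1.324852 − (-0.922720)) = 1.600000 − (0.264970)/(2.247572) = 1.482108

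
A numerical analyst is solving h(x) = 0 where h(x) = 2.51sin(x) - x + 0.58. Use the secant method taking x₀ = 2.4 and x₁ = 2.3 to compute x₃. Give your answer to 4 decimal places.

h(2.4) = -0.124587, h(2.3) = 0.151720
x₂ = 2.300000 − 0.151720·(2.300000 − 2.400000) / (0.151720 − (-0.124587)) = 2.300000 − (-0.015172)/(0.276307) = 2.354910
h(2.354910) = 0.002207
x₃ = 2.354910 − 0.002207·(2.354910 − 2.300000) / (0.002207 − 0.151720) = 2.354910 − (0.000121)/(-0.149513) = 2.355720

2.3557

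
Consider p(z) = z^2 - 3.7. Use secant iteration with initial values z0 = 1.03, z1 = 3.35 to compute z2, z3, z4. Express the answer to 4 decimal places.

p(1.03) = -2.639100, p(3.35) = 7.522500
z2 = 3.350000 − 7.522500·(3.350000 − 1.030000) / (7.522500 − (-2.639100)) = 3.350000 − (17.452200)/(10.161600) = 1.632534
p(1.632534) = -1.034832
z3 = 1.632534 − (-1.034832)·(1.632534 − 3.350000) / (-1.034832 − 7.522500) = 1.632534 − (1.777288)/(-8.557332) = 1.840226
p(1.840226) = -0.313568
z4 = 1.840226 − (-0.313568)·(1.840226 − 1.632534) / (-0.313568 − (-1.034832)) = 1.840226 − (-0.065125)/(0.721264) = 1.930520

1.6325, 1.8402, 1.9305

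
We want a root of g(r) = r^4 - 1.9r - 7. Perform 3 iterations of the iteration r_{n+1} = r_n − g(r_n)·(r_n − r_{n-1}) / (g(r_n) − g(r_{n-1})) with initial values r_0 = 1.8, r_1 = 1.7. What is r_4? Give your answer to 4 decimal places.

g(1.8) = 0.077600, g(1.7) = -1.877900
r_2 = 1.700000 − (-1.877900)·(1.700000 − 1.800000) / (-1.877900 − 0.077600) = 1.700000 − (0.187790)/(-1.955500) = 1.796032
g(1.796032) = -0.007127
r_3 = 1.796032 − (-0.007127)·(1.796032 − 1.700000) / (-0.007127 − (-1.877900)) = 1.796032 − (-0.000684)/(1.870773) = 1.796398
g(1.796398) = 0.000659
r_4 = 1.796398 − 0.000659·(1.796398 − 1.796032) / (0.000659 − (-0.007127)) = 1.796398 − (0.000000)/(0.007786) = 1.796367

1.7964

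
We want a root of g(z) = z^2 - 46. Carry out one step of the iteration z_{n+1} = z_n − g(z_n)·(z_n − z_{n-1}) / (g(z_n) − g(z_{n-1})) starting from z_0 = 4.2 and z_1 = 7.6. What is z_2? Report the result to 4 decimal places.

g(4.2) = -28.360000, g(7.6) = 11.760000
z_2 = 7.600000 − 11.760000·(7.600000 − 4.200000) / (11.760000 − (-28.360000)) = 7.600000 − (39.984000)/(40.120000) = 6.603390

6.6034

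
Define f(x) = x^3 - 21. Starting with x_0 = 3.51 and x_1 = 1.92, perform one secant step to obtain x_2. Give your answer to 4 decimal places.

f(3.51) = 22.243551, f(1.92) = -13.922112
x_2 = 1.920000 − (-13.922112)·(1.920000 − 3.510000) / (-13.922112 − 22.243551) = 1.920000 − (22.136158)/(-36.165663) = 2.532077

2.5321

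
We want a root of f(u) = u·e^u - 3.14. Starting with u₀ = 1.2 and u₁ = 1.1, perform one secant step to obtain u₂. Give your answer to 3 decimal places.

1.076

f(1.2) = 0.84414, f(1.1) = 0.16458
u₂ = 1.10000 − 0.16458·(1.10000 − 1.20000) / (0.16458 − 0.84414) = 1.10000 − (-0.01646)/(-0.67956) = 1.07578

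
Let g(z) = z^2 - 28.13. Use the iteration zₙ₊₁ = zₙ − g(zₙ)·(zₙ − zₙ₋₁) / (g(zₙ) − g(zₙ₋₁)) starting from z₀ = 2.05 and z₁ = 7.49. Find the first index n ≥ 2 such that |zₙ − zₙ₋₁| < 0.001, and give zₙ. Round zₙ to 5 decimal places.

g(2.05) = -23.9275000, g(7.49) = 27.9701000
z₂ = 7.4900000 − 27.9701000·(5.4400000)/(51.8976000) = 4.5581237;  |Δ| = 2.9318763
g(4.5581237) = -7.3535084
z₃ = 4.5581237 − (-7.3535084)·(-2.9318763)/(-35.3236084) = 5.1684684;  |Δ| = 0.6103447
g(5.1684684) = -1.4169345
z₄ = 5.1684684 − (-1.4169345)·(0.6103447)/(5.9365739) = 5.3141447;  |Δ| = 0.1456764
g(5.3141447) = 0.1101344
z₅ = 5.3141447 − 0.1101344·(0.1456764)/(1.5270689) = 5.3036384;  |Δ| = 0.0105064
g(5.3036384) = -0.0014201
z₆ = 5.3036384 − (-0.0014201)·(-0.0105064)/(-0.1115545) = 5.3037721;  |Δ| = 0.0001338
|z₆ − z₅| = 0.0001338 < 0.001

n = 6, zₙ = 5.30377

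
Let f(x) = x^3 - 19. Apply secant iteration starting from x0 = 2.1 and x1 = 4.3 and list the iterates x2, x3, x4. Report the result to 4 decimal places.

2.4050, 2.5520, 2.6811

f(2.1) = -9.739000, f(4.3) = 60.507000
x2 = 4.300000 − 60.507000·(4.300000 − 2.100000) / (60.507000 − (-9.739000)) = 4.300000 − (133.115400)/(70.246000) = 2.405011
f(2.405011) = -5.089230
x3 = 2.405011 − (-5.089230)·(2.405011 − 4.300000) / (-5.089230 − 60.507000) = 2.405011 − (9.644034)/(-65.596230) = 2.552032
f(2.552032) = -2.378952
x4 = 2.552032 − (-2.378952)·(2.552032 − 2.405011) / (-2.378952 − (-5.089230)) = 2.552032 − (-0.349756)/(2.710278) = 2.681080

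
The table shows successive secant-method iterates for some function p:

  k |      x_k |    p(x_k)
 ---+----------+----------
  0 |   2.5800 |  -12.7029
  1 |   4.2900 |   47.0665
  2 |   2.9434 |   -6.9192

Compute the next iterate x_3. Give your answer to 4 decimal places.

x_3 = 2.9434 − (-6.9192)·(2.9434 − 4.2900) / (-6.9192 − 47.0665)
   = 2.9434 − (9.317395)/(-53.985700) = 3.115990

3.1160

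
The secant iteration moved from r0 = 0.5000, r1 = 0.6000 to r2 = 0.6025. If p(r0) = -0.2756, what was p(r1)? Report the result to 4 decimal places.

-0.0067

The secant line through (0.5000, -0.2756) and (0.6000, p(r1)) crosses zero at r2 = 0.6025.
So (0.5000, -0.2756), (0.6000, p(r1)), (0.6025, 0) are collinear:
p(r1) = -0.2756 · (0.6000 − 0.6025) / (0.5000 − 0.6025) = -0.2756 · (-0.002500)/(-0.102500) = -0.006722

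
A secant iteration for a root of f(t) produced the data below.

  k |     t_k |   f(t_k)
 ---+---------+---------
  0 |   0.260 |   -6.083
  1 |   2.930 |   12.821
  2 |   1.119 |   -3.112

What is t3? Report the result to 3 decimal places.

t3 = 1.119 − (-3.112)·(1.119 − 2.930) / (-3.112 − 12.821)
   = 1.119 − (5.63583)/(-15.93300) = 1.47272

1.473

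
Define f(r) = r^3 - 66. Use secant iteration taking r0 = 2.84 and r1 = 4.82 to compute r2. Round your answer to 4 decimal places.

3.7979

f(2.84) = -43.093696, f(4.82) = 45.980168
r2 = 4.820000 − 45.980168·(4.820000 − 2.840000) / (45.980168 − (-43.093696)) = 4.820000 − (91.040733)/(89.073864) = 3.797919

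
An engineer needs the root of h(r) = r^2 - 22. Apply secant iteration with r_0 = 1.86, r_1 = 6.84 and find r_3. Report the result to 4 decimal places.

h(1.86) = -18.540400, h(6.84) = 24.785600
r_2 = 6.840000 − 24.785600·(6.840000 − 1.860000) / (24.785600 − (-18.540400)) = 6.840000 − (123.432288)/(43.326000) = 3.991080
h(3.991080) = -6.071277
r_3 = 3.991080 − (-6.071277)·(3.991080 − 6.840000) / (-6.071277 − 24.785600) = 3.991080 − (17.296579)/(-30.856877) = 4.551623

4.5516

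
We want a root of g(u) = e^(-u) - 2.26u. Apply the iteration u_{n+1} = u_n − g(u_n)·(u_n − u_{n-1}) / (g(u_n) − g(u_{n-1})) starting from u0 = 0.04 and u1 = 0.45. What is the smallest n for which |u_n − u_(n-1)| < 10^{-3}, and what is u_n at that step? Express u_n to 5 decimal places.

n = 4, u_n = 0.32099

g(0.04) = 0.8703894, g(0.45) = -0.3793718
u2 = 0.4500000 − (-0.3793718)·(0.4100000)/(-1.2497613) = 0.3255423;  |Δ| = 0.1244577
g(0.3255423) = -0.0135899
u3 = 0.3255423 − (-0.0135899)·(-0.1244577)/(0.3657820) = 0.3209183;  |Δ| = 0.0046240
g(0.3209183) = 0.0002072
u4 = 0.3209183 − 0.0002072·(-0.0046240)/(0.0137970) = 0.3209877;  |Δ| = 0.0000694
|u4 − u3| = 0.0000694 < 10^{-3}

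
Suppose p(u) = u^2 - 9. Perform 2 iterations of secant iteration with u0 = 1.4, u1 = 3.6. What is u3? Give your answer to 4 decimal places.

p(1.4) = -7.040000, p(3.6) = 3.960000
u2 = 3.600000 − 3.960000·(3.600000 − 1.400000) / (3.960000 − (-7.040000)) = 3.600000 − (8.712000)/(11.000000) = 2.808000
p(2.808000) = -1.115136
u3 = 2.808000 − (-1.115136)·(2.808000 − 3.600000) / (-1.115136 − 3.960000) = 2.808000 − (0.883188)/(-5.075136) = 2.982022

2.9820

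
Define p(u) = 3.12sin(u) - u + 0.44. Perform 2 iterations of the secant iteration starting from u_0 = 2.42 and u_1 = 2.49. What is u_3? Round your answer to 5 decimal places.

2.44406

p(2.42) = 0.0810133, p(2.49) = -0.1578650
u_2 = 2.4900000 − (-0.1578650)·(2.4900000 − 2.4200000) / (-0.1578650 − 0.0810133) = 2.4900000 − (-0.0110506)/(-0.2388784) = 2.4437398
p(2.4437398) = 0.0010909
u_3 = 2.4437398 − 0.0010909·(2.4437398 − 2.4900000) / (0.0010909 − (-0.1578650)) = 2.4437398 − (-0.0000505)/(0.1589559) = 2.4440573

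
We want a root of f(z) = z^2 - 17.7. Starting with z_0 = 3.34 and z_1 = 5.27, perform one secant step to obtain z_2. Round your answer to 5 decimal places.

4.10009

f(3.34) = -6.5444000, f(5.27) = 10.0729000
z_2 = 5.2700000 − 10.0729000·(5.2700000 − 3.3400000) / (10.0729000 − (-6.5444000)) = 5.2700000 − (19.4406970)/(16.6173000) = 4.1000929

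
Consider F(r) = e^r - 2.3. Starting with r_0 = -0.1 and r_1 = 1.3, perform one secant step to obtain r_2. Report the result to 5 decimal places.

0.60655

F(-0.1) = -1.3951626, F(1.3) = 1.3692967
r_2 = 1.3000000 − 1.3692967·(1.3000000 − (-0.1000000)) / (1.3692967 − (-1.3951626)) = 1.3000000 − (1.9170153)/(2.7644592) = 0.6065496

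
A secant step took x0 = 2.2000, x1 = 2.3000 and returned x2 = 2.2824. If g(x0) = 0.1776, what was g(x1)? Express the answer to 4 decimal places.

The secant line through (2.2000, 0.1776) and (2.3000, g(x1)) crosses zero at x2 = 2.2824.
So (2.2000, 0.1776), (2.3000, g(x1)), (2.2824, 0) are collinear:
g(x1) = 0.1776 · (2.3000 − 2.2824) / (2.2000 − 2.2824) = 0.1776 · (0.017600)/(-0.082400) = -0.037934

-0.0379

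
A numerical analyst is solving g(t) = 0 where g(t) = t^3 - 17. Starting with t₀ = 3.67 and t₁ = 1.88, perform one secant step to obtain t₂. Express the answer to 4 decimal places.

2.3132

g(3.67) = 32.430863, g(1.88) = -10.355328
t₂ = 1.880000 − (-10.355328)·(1.880000 − 3.670000) / (-10.355328 − 32.430863) = 1.880000 − (18.536037)/(-42.786191) = 2.313225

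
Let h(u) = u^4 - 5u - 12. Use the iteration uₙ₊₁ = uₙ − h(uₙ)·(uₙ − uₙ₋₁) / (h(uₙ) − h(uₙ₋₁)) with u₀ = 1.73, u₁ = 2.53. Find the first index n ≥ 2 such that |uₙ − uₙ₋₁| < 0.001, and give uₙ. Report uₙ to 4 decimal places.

h(1.73) = -11.692550, h(2.53) = 16.321521
u₂ = 2.530000 − 16.321521·(0.800000)/(28.014070) = 2.063905;  |Δ| = 0.466095
h(2.063905) = -4.174447
u₃ = 2.063905 − (-4.174447)·(-0.466095)/(-20.495967) = 2.158835;  |Δ| = 0.094930
h(2.158835) = -1.073263
u₄ = 2.158835 − (-1.073263)·(0.094930)/(3.101183) = 2.191689;  |Δ| = 0.032854
h(2.191689) = 0.115174
u₅ = 2.191689 − 0.115174·(0.032854)/(1.188437) = 2.188505;  |Δ| = 0.003184
h(2.188505) = -0.002693
u₆ = 2.188505 − (-0.002693)·(-0.003184)/(-0.117867) = 2.188578;  |Δ| = 0.000073
|u₆ − u₅| = 0.000073 < 0.001

n = 6, uₙ = 2.1886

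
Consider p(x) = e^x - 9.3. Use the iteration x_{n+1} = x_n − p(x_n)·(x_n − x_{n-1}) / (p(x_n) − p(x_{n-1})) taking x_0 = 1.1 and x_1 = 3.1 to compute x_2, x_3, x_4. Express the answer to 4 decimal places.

1.7560, 2.0436, 2.2794

p(1.1) = -6.295834, p(3.1) = 12.897951
x_2 = 3.100000 − 12.897951·(3.100000 − 1.100000) / (12.897951 − (-6.295834)) = 3.100000 − (25.795903)/(19.193785) = 1.756028
p(1.756028) = -3.510602
x_3 = 1.756028 − (-3.510602)·(1.756028 − 3.100000) / (-3.510602 − 12.897951) = 1.756028 − (4.718149)/(-16.408553) = 2.043570
p(2.043570) = -1.581883
x_4 = 2.043570 − (-1.581883)·(2.043570 − 1.756028) / (-1.581883 − (-3.510602)) = 2.043570 − (-0.454858)/(1.928719) = 2.279405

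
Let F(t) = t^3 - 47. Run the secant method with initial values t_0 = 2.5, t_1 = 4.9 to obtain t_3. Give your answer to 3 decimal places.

F(2.5) = -31.37500, F(4.9) = 70.64900
t_2 = 4.90000 − 70.64900·(4.90000 − 2.50000) / (70.64900 − (-31.37500)) = 4.90000 − (169.55760)/(102.02400) = 3.23806
F(3.23806) = -13.04878
t_3 = 3.23806 − (-13.04878)·(3.23806 − 4.90000) / (-13.04878 − 70.64900) = 3.23806 − (21.68627)/(-83.69778) = 3.49716

3.497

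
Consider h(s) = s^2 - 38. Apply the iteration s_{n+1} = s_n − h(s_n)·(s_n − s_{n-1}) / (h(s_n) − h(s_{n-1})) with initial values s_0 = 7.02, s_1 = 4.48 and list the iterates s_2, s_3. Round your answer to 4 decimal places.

6.0391, 6.1845

h(7.02) = 11.280400, h(4.48) = -17.929600
s_2 = 4.480000 − (-17.929600)·(4.480000 − 7.020000) / (-17.929600 − 11.280400) = 4.480000 − (45.541184)/(-29.210000) = 6.039096
h(6.039096) = -1.529324
s_3 = 6.039096 − (-1.529324)·(6.039096 − 4.480000) / (-1.529324 − (-17.929600)) = 6.039096 − (-2.384362)/(16.400276) = 6.184481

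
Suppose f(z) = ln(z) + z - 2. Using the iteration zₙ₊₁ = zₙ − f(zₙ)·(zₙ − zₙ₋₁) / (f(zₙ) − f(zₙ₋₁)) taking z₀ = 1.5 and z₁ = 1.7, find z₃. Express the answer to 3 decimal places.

1.557

f(1.5) = -0.09453, f(1.7) = 0.23063
z₂ = 1.70000 − 0.23063·(1.70000 − 1.50000) / (0.23063 − (-0.09453)) = 1.70000 − (0.04613)/(0.32516) = 1.55815
f(1.55815) = 0.00164
z₃ = 1.55815 − 0.00164·(1.55815 − 1.70000) / (0.00164 − 0.23063) = 1.55815 − (-0.00023)/(-0.22899) = 1.55713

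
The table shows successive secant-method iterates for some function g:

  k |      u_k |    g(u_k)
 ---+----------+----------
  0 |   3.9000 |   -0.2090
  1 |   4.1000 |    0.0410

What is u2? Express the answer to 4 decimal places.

u2 = 4.1000 − 0.0410·(4.1000 − 3.9000) / (0.0410 − (-0.2090))
   = 4.1000 − (0.008200)/(0.250000) = 4.067200

4.0672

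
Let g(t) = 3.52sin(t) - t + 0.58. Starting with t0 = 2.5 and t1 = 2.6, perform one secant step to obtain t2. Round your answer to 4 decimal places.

2.5476

g(2.5) = 0.186622, g(2.6) = -0.205435
t2 = 2.600000 − (-0.205435)·(2.600000 − 2.500000) / (-0.205435 − 0.186622) = 2.600000 − (-0.020544)/(-0.392057) = 2.547601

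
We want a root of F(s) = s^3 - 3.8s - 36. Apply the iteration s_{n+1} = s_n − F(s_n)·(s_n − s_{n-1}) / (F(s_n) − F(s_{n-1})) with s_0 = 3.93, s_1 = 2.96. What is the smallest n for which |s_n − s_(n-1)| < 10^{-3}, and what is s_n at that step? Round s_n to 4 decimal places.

n = 5, s_n = 3.6840

F(3.93) = 9.764457, F(2.96) = -21.313664
s_2 = 2.960000 − (-21.313664)·(-0.970000)/(-31.078121) = 3.625235;  |Δ| = 0.665235
F(3.625235) = -2.131862
s_3 = 3.625235 − (-2.131862)·(0.665235)/(19.181802) = 3.699169;  |Δ| = 0.073934
F(3.699169) = 0.562041
s_4 = 3.699169 − 0.562041·(0.073934)/(2.693903) = 3.683744;  |Δ| = 0.015425
F(3.683744) = -0.009935
s_5 = 3.683744 − (-0.009935)·(-0.015425)/(-0.571976) = 3.684012;  |Δ| = 0.000268
|s_5 − s_4| = 0.000268 < 10^{-3}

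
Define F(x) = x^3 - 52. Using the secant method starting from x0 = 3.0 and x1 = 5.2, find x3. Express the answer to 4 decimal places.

3.6535

F(3.0) = -25.000000, F(5.2) = 88.608000
x2 = 5.200000 − 88.608000·(5.200000 − 3.000000) / (88.608000 − (-25.000000)) = 5.200000 − (194.937600)/(113.608000) = 3.484121
F(3.484121) = -9.705916
x3 = 3.484121 − (-9.705916)·(3.484121 − 5.200000) / (-9.705916 − 88.608000) = 3.484121 − (16.654179)/(-98.313916) = 3.653519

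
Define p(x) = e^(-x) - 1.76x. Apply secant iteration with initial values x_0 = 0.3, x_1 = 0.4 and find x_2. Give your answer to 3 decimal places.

p(0.3) = 0.21282, p(0.4) = -0.03368
x_2 = 0.40000 − (-0.03368)·(0.40000 − 0.30000) / (-0.03368 − 0.21282) = 0.40000 − (-0.00337)/(-0.24650) = 0.38634

0.386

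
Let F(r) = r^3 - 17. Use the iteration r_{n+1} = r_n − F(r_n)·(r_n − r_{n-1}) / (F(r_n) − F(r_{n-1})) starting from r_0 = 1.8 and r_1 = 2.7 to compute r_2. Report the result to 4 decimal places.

F(1.8) = -11.168000, F(2.7) = 2.683000
r_2 = 2.700000 − 2.683000·(2.700000 − 1.800000) / (2.683000 − (-11.168000)) = 2.700000 − (2.414700)/(13.851000) = 2.525666

2.5257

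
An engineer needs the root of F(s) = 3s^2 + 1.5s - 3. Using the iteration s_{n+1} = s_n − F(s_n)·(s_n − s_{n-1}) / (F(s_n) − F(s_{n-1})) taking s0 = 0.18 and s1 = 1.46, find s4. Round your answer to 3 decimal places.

F(0.18) = -2.63280, F(1.46) = 5.58480
s2 = 1.46000 − 5.58480·(1.46000 − 0.18000) / (5.58480 − (-2.63280)) = 1.46000 − (7.14854)/(8.21760) = 0.59009
F(0.59009) = -1.07023
s3 = 0.59009 − (-1.07023)·(0.59009 − 1.46000) / (-1.07023 − 5.58480) = 0.59009 − (0.93100)/(-6.65503) = 0.72999
F(0.72999) = -0.30637
s4 = 0.72999 − (-0.30637)·(0.72999 − 0.59009) / (-0.30637 − (-1.07023)) = 0.72999 − (-0.04286)/(0.76386) = 0.78610

0.786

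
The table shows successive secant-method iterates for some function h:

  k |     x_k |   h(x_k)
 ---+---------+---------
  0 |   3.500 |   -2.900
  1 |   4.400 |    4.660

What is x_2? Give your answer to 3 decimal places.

3.845

x_2 = 4.400 − 4.660·(4.400 − 3.500) / (4.660 − (-2.900))
   = 4.400 − (4.19400)/(7.56000) = 3.84524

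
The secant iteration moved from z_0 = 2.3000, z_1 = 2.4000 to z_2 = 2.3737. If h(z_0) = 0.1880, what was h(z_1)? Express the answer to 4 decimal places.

-0.0671

The secant line through (2.3000, 0.1880) and (2.4000, h(z_1)) crosses zero at z_2 = 2.3737.
So (2.3000, 0.1880), (2.4000, h(z_1)), (2.3737, 0) are collinear:
h(z_1) = 0.1880 · (2.4000 − 2.3737) / (2.3000 − 2.3737) = 0.1880 · (0.026300)/(-0.073700) = -0.067088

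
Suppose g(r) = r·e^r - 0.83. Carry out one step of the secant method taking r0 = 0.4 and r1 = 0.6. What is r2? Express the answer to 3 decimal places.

0.494

g(0.4) = -0.23327, g(0.6) = 0.26327
r2 = 0.60000 − 0.26327·(0.60000 − 0.40000) / (0.26327 − (-0.23327)) = 0.60000 − (0.05265)/(0.49654) = 0.49396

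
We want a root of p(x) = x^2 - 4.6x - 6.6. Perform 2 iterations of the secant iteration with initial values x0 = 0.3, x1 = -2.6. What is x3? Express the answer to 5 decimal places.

-1.09319

p(0.3) = -7.8900000, p(-2.6) = 12.1200000
x2 = -2.6000000 − 12.1200000·(-2.6000000 − 0.3000000) / (12.1200000 − (-7.8900000)) = -2.6000000 − (-35.1480000)/(20.0100000) = -0.8434783
p(-0.8434783) = -2.0085444
x3 = -0.8434783 − (-2.0085444)·(-0.8434783 − (-2.6000000)) / (-2.0085444 − 12.1200000) = -0.8434783 − (-3.5280519)/(-14.1285444) = -1.0931892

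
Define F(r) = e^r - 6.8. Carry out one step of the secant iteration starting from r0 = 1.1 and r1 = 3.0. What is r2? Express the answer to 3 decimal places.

1.522

F(1.1) = -3.79583, F(3.0) = 13.28554
r2 = 3.00000 − 13.28554·(3.00000 − 1.10000) / (13.28554 − (-3.79583)) = 3.00000 − (25.24252)/(17.08137) = 1.52222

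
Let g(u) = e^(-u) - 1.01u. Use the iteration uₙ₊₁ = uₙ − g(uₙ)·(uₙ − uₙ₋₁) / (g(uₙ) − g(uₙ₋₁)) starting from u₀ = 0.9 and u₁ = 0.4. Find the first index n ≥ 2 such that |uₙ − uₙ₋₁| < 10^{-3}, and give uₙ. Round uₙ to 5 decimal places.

n = 4, uₙ = 0.56355

g(0.9) = -0.5024303, g(0.4) = 0.2663200
u₂ = 0.4000000 − 0.2663200·(-0.5000000)/(0.7687504) = 0.5732162;  |Δ| = 0.1732162
g(0.5732162) = -0.0152388
u₃ = 0.5732162 − (-0.0152388)·(0.1732162)/(-0.2815589) = 0.5638412;  |Δ| = 0.0093750
g(0.5638412) = -0.0004605
u₄ = 0.5638412 − (-0.0004605)·(-0.0093750)/(0.0147784) = 0.5635491;  |Δ| = 0.0002921
|u₄ − u₃| = 0.0002921 < 10^{-3}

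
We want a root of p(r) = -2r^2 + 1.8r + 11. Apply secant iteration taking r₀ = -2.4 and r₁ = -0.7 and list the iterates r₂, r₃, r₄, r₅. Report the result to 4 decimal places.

-1.7950, -1.9901, -1.9364, -1.9380

p(-2.4) = -4.840000, p(-0.7) = 8.760000
r₂ = -0.700000 − 8.760000·(-0.700000 − (-2.400000)) / (8.760000 − (-4.840000)) = -0.700000 − (14.892000)/(13.600000) = -1.795000
p(-1.795000) = 1.324950
r₃ = -1.795000 − 1.324950·(-1.795000 − (-0.700000)) / (1.324950 − 8.760000) = -1.795000 − (-1.450820)/(-7.435050) = -1.990133
p(-1.990133) = -0.503494
r₄ = -1.990133 − (-0.503494)·(-1.990133 − (-1.795000)) / (-0.503494 − 1.324950) = -1.990133 − (0.098248)/(-1.828444) = -1.936399
p(-1.936399) = 0.015196
r₅ = -1.936399 − 0.015196·(-1.936399 − (-1.990133)) / (0.015196 − (-0.503494)) = -1.936399 − (0.000817)/(0.518689) = -1.937974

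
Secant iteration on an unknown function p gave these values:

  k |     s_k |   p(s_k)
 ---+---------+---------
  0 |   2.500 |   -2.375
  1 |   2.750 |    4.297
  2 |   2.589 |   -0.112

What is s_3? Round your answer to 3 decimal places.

s_3 = 2.589 − (-0.112)·(2.589 − 2.750) / (-0.112 − 4.297)
   = 2.589 − (0.01803)/(-4.40900) = 2.59309

2.593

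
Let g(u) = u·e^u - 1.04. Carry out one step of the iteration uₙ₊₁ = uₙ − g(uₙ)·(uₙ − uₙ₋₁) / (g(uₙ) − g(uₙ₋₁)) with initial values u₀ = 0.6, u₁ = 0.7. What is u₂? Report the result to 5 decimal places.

g(0.6) = 0.0532713, g(0.7) = 0.3696269
u₂ = 0.7000000 − 0.3696269·(0.7000000 − 0.6000000) / (0.3696269 − 0.0532713) = 0.7000000 − (0.0369627)/(0.3163556) = 0.5831609

0.58316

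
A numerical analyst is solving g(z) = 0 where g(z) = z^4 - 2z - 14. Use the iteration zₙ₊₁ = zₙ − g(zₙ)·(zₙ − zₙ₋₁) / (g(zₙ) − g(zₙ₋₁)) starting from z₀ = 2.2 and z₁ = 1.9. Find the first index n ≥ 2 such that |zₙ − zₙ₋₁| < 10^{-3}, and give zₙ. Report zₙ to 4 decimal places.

g(2.2) = 5.025600, g(1.9) = -4.767900
z₂ = 1.900000 − (-4.767900)·(-0.300000)/(-9.793500) = 2.046053;  |Δ| = 0.146053
g(2.046053) = -0.566723
z₃ = 2.046053 − (-0.566723)·(0.146053)/(4.201177) = 2.065755;  |Δ| = 0.019702
g(2.065755) = 0.078713
z₄ = 2.065755 − 0.078713·(0.019702)/(0.645436) = 2.063352;  |Δ| = 0.002403
g(2.063352) = -0.001057
z₅ = 2.063352 − (-0.001057)·(-0.002403)/(-0.079769) = 2.063384;  |Δ| = 0.000032
|z₅ − z₄| = 0.000032 < 10^{-3}

n = 5, zₙ = 2.0634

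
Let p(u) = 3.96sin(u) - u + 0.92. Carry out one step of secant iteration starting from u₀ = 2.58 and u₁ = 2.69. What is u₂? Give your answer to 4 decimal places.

p(2.58) = 0.448838, p(2.69) = -0.041860
u₂ = 2.690000 − (-0.041860)·(2.690000 − 2.580000) / (-0.041860 − 0.448838) = 2.690000 − (-0.004605)/(-0.490698) = 2.680616

2.6806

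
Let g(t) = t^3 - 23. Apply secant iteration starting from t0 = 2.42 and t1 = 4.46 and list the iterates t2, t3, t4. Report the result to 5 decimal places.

2.66158, 2.76829, 2.84902

g(2.42) = -8.8275120, g(4.46) = 65.7165360
t2 = 4.4600000 − 65.7165360·(4.4600000 − 2.4200000) / (65.7165360 − (-8.8275120)) = 4.4600000 − (134.0617334)/(74.5440480) = 2.6615770
g(2.6615770) = -4.1454103
t3 = 2.6615770 − (-4.1454103)·(2.6615770 − 4.4600000) / (-4.1454103 − 65.7165360) = 2.6615770 − (7.4552015)/(-69.8619463) = 2.7682903
g(2.7682903) = -1.7853978
t4 = 2.7682903 − (-1.7853978)·(2.7682903 − 2.6615770) / (-1.7853978 − (-4.1454103)) = 2.7682903 − (-0.1905258)/(2.3600125) = 2.8490211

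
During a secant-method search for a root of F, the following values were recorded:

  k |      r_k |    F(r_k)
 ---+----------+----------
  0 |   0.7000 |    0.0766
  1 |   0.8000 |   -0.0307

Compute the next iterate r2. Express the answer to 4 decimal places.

r2 = 0.8000 − (-0.0307)·(0.8000 − 0.7000) / (-0.0307 − 0.0766)
   = 0.8000 − (-0.003070)/(-0.107300) = 0.771389

0.7714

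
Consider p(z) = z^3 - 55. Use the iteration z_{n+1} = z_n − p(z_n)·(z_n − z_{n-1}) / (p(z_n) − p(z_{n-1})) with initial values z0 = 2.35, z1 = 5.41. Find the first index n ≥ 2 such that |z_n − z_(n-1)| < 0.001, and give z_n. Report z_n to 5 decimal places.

p(2.35) = -42.0221250, p(5.41) = 103.3404210
z2 = 5.4100000 − 103.3404210·(3.0600000)/(145.3625460) = 3.2346000;  |Δ| = 2.1754000
p(3.2346000) = -21.1575551
z3 = 3.2346000 − (-21.1575551)·(-2.1754000)/(-124.4979761) = 3.6042939;  |Δ| = 0.3696939
p(3.6042939) = -8.1768543
z4 = 3.6042939 − (-8.1768543)·(0.3696939)/(12.9807008) = 3.8371730;  |Δ| = 0.2328791
p(3.8371730) = 1.4981365
z5 = 3.8371730 − 1.4981365·(0.2328791)/(9.6749908) = 3.8011125;  |Δ| = 0.0360605
p(3.8011125) = -0.0797927
z6 = 3.8011125 − (-0.0797927)·(-0.0360605)/(-1.5779292) = 3.8029360;  |Δ| = 0.0018235
p(3.8029360) = -0.0007143
z7 = 3.8029360 − (-0.0007143)·(0.0018235)/(0.0790784) = 3.8029525;  |Δ| = 0.0000165
|z7 − z6| = 0.0000165 < 0.001

n = 7, z_n = 3.80295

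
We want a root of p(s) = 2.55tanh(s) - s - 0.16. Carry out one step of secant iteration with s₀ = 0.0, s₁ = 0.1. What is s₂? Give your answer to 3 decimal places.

p(0.0) = -0.16000, p(0.1) = -0.00585
s₂ = 0.10000 − (-0.00585)·(0.10000 − 0.00000) / (-0.00585 − (-0.16000)) = 0.10000 − (-0.00058)/(0.15415) = 0.10379

0.104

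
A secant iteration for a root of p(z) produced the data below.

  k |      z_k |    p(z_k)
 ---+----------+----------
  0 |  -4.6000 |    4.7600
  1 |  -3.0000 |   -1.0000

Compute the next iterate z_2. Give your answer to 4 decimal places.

z_2 = -3.0000 − (-1.0000)·(-3.0000 − (-4.6000)) / (-1.0000 − 4.7600)
   = -3.0000 − (-1.600000)/(-5.760000) = -3.277778

-3.2778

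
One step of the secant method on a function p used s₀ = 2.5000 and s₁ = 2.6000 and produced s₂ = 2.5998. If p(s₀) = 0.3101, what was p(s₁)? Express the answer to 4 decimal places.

-0.0006

The secant line through (2.5000, 0.3101) and (2.6000, p(s₁)) crosses zero at s₂ = 2.5998.
So (2.5000, 0.3101), (2.6000, p(s₁)), (2.5998, 0) are collinear:
p(s₁) = 0.3101 · (2.6000 − 2.5998) / (2.5000 − 2.5998) = 0.3101 · (0.000200)/(-0.099800) = -0.000621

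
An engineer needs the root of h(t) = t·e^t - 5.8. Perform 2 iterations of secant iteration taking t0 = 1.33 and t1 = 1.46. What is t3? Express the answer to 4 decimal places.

h(1.33) = -0.771212, h(1.46) = 0.486701
t2 = 1.460000 − 0.486701·(1.460000 − 1.330000) / (0.486701 − (-0.771212)) = 1.460000 − (0.063271)/(1.257913) = 1.409702
h(1.409702) = -0.027649
t3 = 1.409702 − (-0.027649)·(1.409702 − 1.460000) / (-0.027649 − 0.486701) = 1.409702 − (0.001391)/(-0.514350) = 1.412405

1.4124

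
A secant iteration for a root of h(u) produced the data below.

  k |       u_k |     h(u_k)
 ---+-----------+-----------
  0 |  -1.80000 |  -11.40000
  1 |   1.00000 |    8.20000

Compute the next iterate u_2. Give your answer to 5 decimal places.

u_2 = 1.00000 − 8.20000·(1.00000 − (-1.80000)) / (8.20000 − (-11.40000))
   = 1.00000 − (22.9600000)/(19.6000000) = -0.1714286

-0.17143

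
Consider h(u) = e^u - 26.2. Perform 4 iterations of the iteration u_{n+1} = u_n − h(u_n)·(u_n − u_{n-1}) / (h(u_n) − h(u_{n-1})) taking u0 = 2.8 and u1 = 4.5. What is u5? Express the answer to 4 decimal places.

3.2648

h(2.8) = -9.755353, h(4.5) = 63.817131
u2 = 4.500000 − 63.817131·(4.500000 − 2.800000) / (63.817131 − (-9.755353)) = 4.500000 − (108.489123)/(73.572485) = 3.025412
h(3.025412) = -5.597515
u3 = 3.025412 − (-5.597515)·(3.025412 − 4.500000) / (-5.597515 − 63.817131) = 3.025412 − (8.254029)/(-69.414646) = 3.144321
h(3.144321) = -2.996091
u4 = 3.144321 − (-2.996091)·(3.144321 − 3.025412) / (-2.996091 − (-5.597515)) = 3.144321 − (-0.356262)/(2.601424) = 3.281270
h(3.281270) = 0.409538
u5 = 3.281270 − 0.409538·(3.281270 − 3.144321) / (0.409538 − (-2.996091)) = 3.281270 − (0.056086)/(3.405629) = 3.264801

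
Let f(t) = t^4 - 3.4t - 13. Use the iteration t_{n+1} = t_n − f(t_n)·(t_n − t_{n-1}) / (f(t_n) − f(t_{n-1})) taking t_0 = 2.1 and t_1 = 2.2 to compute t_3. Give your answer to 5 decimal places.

2.12017

f(2.1) = -0.6919000, f(2.2) = 2.9456000
t_2 = 2.2000000 − 2.9456000·(2.2000000 − 2.1000000) / (2.9456000 − (-0.6919000)) = 2.2000000 − (0.2945600)/(3.6375000) = 2.1190213
f(2.1190213) = -0.0423158
t_3 = 2.1190213 − (-0.0423158)·(2.1190213 − 2.2000000) / (-0.0423158 − 2.9456000) = 2.1190213 − (0.0034267)/(-2.9879158) = 2.1201682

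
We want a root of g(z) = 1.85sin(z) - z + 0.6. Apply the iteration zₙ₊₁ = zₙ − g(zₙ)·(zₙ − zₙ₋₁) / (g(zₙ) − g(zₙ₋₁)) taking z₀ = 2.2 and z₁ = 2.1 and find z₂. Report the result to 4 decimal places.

g(2.2) = -0.104282, g(2.1) = 0.096937
z₂ = 2.100000 − 0.096937·(2.100000 − 2.200000) / (0.096937 − (-0.104282)) = 2.100000 − (-0.009694)/(0.201219) = 2.148175

2.1482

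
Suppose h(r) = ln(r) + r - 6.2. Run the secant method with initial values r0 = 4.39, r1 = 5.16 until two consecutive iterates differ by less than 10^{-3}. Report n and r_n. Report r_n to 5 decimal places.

n = 4, r_n = 4.66081

h(4.39) = -0.3306708, h(5.16) = 0.6009366
r2 = 5.1600000 − 0.6009366·(0.7700000)/(0.9316074) = 4.6633088;  |Δ| = 0.4966912
h(4.6633088) = 0.0030340
r3 = 4.6633088 − 0.0030340·(-0.4966912)/(-0.5979025) = 4.6607884;  |Δ| = 0.0025205
h(4.6607884) = -0.0000270
r4 = 4.6607884 − (-0.0000270)·(-0.0025205)/(-0.0030611) = 4.6608106;  |Δ| = 0.0000223
|r4 − r3| = 0.0000223 < 10^{-3}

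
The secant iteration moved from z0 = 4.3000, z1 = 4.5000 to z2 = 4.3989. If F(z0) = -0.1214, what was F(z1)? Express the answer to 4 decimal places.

0.1241

The secant line through (4.3000, -0.1214) and (4.5000, F(z1)) crosses zero at z2 = 4.3989.
So (4.3000, -0.1214), (4.5000, F(z1)), (4.3989, 0) are collinear:
F(z1) = -0.1214 · (4.5000 − 4.3989) / (4.3000 − 4.3989) = -0.1214 · (0.101100)/(-0.098900) = 0.124101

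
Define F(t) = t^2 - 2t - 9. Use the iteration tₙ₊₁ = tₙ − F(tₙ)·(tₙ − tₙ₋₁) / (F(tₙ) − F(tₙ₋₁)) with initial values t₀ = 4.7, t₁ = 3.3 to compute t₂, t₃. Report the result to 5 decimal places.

4.08500, 4.17465

F(4.7) = 3.6900000, F(3.3) = -4.7100000
t₂ = 3.3000000 − (-4.7100000)·(3.3000000 − 4.7000000) / (-4.7100000 − 3.6900000) = 3.3000000 − (6.5940000)/(-8.4000000) = 4.0850000
F(4.0850000) = -0.4827750
t₃ = 4.0850000 − (-0.4827750)·(4.0850000 − 3.3000000) / (-0.4827750 − (-4.7100000)) = 4.0850000 − (-0.3789784)/(4.2272250) = 4.1746518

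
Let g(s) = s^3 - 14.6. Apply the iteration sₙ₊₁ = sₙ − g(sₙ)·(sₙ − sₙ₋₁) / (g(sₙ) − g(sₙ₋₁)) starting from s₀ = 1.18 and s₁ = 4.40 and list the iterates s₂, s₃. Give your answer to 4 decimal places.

1.6794, 2.0130

g(1.18) = -12.956968, g(4.40) = 70.584000
s₂ = 4.400000 − 70.584000·(4.400000 − 1.180000) / (70.584000 − (-12.956968)) = 4.400000 − (227.280480)/(83.540968) = 1.679413
g(1.679413) = -9.863337
s₃ = 1.679413 − (-9.863337)·(1.679413 − 4.400000) / (-9.863337 − 70.584000) = 1.679413 − (26.834068)/(-80.447337) = 2.012974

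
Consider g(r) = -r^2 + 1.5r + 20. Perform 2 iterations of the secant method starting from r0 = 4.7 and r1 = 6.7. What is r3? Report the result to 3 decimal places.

g(4.7) = 4.96000, g(6.7) = -14.84000
r2 = 6.70000 − (-14.84000)·(6.70000 − 4.70000) / (-14.84000 − 4.96000) = 6.70000 − (-29.68000)/(-19.80000) = 5.20101
g(5.20101) = 0.75101
r3 = 5.20101 − 0.75101·(5.20101 − 6.70000) / (0.75101 − (-14.84000)) = 5.20101 − (-1.12576)/(15.59101) = 5.27322

5.273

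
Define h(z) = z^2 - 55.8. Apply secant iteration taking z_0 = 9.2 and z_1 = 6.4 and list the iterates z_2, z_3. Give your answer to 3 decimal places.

7.351, 7.479

h(9.2) = 28.84000, h(6.4) = -14.84000
z_2 = 6.40000 − (-14.84000)·(6.40000 − 9.20000) / (-14.84000 − 28.84000) = 6.40000 − (41.55200)/(-43.68000) = 7.35128
h(7.35128) = -1.75865
z_3 = 7.35128 − (-1.75865)·(7.35128 − 6.40000) / (-1.75865 − (-14.84000)) = 7.35128 − (-1.67297)/(13.08135) = 7.47917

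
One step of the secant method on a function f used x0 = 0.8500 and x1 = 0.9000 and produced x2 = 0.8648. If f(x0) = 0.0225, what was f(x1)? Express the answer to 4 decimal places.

-0.0535

The secant line through (0.8500, 0.0225) and (0.9000, f(x1)) crosses zero at x2 = 0.8648.
So (0.8500, 0.0225), (0.9000, f(x1)), (0.8648, 0) are collinear:
f(x1) = 0.0225 · (0.9000 − 0.8648) / (0.8500 − 0.8648) = 0.0225 · (0.035200)/(-0.014800) = -0.053514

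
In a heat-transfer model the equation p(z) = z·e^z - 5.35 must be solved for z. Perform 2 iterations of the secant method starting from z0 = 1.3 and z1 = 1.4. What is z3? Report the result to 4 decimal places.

p(1.3) = -0.579914, p(1.4) = 0.327280
z2 = 1.400000 − 0.327280·(1.400000 − 1.300000) / (0.327280 − (-0.579914)) = 1.400000 − (0.032728)/(0.907194) = 1.363924
p(1.363924) = -0.014995
z3 = 1.363924 − (-0.014995)·(1.363924 − 1.400000) / (-0.014995 − 0.327280) = 1.363924 − (0.000541)/(-0.342275) = 1.365504

1.3655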